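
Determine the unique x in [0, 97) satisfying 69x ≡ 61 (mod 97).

29

69⁻¹ ≡ 45 (mod 97) because 69·45 = 3105 = 32·97 + 1.
Multiplying both sides by 45: x ≡ 45·61 = 2745 ≡ 29 (mod 97).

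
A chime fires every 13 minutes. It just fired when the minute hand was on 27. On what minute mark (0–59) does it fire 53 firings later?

53·13 = 689.
Dividing 689 by 60 gives quotient 11 and remainder 29.
(27 + 29) mod 60 = 56.

56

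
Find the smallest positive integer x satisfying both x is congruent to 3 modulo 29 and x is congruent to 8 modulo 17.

467

x ≡ 8 (mod 17) gives x ∈ {8, 25, 42, 59, 76, 93, 110, 127, …}.
The first of these with x mod 29 = 3 is 467.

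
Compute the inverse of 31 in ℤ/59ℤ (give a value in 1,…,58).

40

59 = 1·31 + 28
31 = 1·28 + 3
28 = 9·3 + 1
3 = 3·1 + 0
Back-substituting gives 31·40 ≡ 1 (mod 59).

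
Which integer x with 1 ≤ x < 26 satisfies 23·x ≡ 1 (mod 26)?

23·17 = 391 = 15·26 + 1, so 23⁻¹ ≡ 17 (mod 26).

17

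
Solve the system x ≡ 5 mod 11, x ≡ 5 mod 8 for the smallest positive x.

5

x ≡ 5 (mod 8) gives x ∈ {5}.
The first of these with x mod 11 = 5 is 5.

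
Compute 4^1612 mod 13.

By repeated squaring mod 13: 4^1≡4, 4^2≡3, 4^4≡9, 4^8≡3, 4^16≡9, 4^32≡3, 4^64≡9, 4^128≡3, 4^256≡9, 4^512≡3, 4^1024≡9.
Since 1612 = 4 + 8 + 64 + 512 + 1024 in binary, 4^1612 ≡ 9·3·9·3·9 ≡ 9 (mod 13).

9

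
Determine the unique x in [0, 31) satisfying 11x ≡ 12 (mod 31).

18

11⁻¹ ≡ 17 (mod 31) because 11·17 = 187 = 6·31 + 1.
So x ≡ 17·12 = 204 ≡ 18 (mod 31).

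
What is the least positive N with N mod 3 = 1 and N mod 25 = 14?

x ≡ 1 (mod 3) gives x ∈ {1, 4, 7, 10, 13, 16, 19, 22, …}.
The first of these with x mod 25 = 14 is 64.

64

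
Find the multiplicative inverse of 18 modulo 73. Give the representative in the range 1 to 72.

73 = 4·18 + 1
18 = 18·1 + 0
Back-substituting gives 18·69 ≡ 1 (mod 73).

69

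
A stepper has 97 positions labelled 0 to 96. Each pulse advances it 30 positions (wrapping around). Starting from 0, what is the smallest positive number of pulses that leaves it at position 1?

30·55 = 1650 = 17·97 + 1, so 30⁻¹ ≡ 55 (mod 97).

55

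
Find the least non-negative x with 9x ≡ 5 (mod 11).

9⁻¹ ≡ 5 (mod 11) because 9·5 = 45 = 4·11 + 1.
So x ≡ 5·5 = 25 ≡ 3 (mod 11).
Check: 9·3 = 27 = 2·11 + 5.

3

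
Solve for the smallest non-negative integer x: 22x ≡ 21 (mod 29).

26

22⁻¹ ≡ 4 (mod 29) because 22·4 = 88 = 3·29 + 1.
So x ≡ 4·21 = 84 ≡ 26 (mod 29).
Check: 22·26 = 572 = 19·29 + 21.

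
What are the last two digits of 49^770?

By repeated squaring mod 100: 49^1≡49, 49^2≡1, 49^4≡1, 49^8≡1, 49^16≡1, 49^32≡1, 49^64≡1, 49^128≡1, 49^256≡1, 49^512≡1.
770 = 2 + 256 + 512, so 49^770 ≡ 1·1·1 ≡ 1 (mod 100).

01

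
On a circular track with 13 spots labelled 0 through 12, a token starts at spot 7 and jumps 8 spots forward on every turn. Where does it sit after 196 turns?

2

196·8 = 1568.
1568 = 120·13 + 8, so 1568 mod 13 = 8.
(7 + 8) mod 13 = 2.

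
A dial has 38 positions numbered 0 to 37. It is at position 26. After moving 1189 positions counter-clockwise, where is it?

Dividing 1189 by 38 gives quotient 31 and remainder 11.
(26 − 11) mod 38 = 15.

15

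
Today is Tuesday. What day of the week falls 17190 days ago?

Thursday

17190 − 2455·7 = 5, so 17190 ≡ 5 (mod 7).
Tuesday − 5 days → Thursday.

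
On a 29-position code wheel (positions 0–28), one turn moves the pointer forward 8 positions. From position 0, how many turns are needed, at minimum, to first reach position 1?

8·11 = 88 = 3·29 + 1, so 8⁻¹ ≡ 11 (mod 29).

11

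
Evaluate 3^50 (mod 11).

Square-and-reduce mod 11: 3^1≡3, 3^2≡9, 3^4≡4, 3^8≡5, 3^16≡3, 3^32≡9.
Since 50 = 2 + 16 + 32 in binary, 3^50 ≡ 9·3·9 ≡ 1 (mod 11).

1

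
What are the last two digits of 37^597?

17

By repeated squaring mod 100: 37^1≡37, 37^2≡69, 37^4≡61, 37^8≡21, 37^16≡41, 37^32≡81, 37^64≡61, 37^128≡21, 37^256≡41, 37^512≡81.
597 = 1 + 4 + 16 + 64 + 512, so 37^597 ≡ 37·61·41·61·81 ≡ 17 (mod 100).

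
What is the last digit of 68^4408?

Powers of 8 mod 10 repeat with period 4: 8, 4, 2, 6.
4408 mod 4 = 0, so the last digit matches 8^4 = 6.

6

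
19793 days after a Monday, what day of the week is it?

Friday

19793 = 2827·7 + 4, so 19793 mod 7 = 4.
Monday + 4 days → Friday.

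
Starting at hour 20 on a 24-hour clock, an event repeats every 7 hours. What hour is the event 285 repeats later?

23

285·7 = 1995.
1995 mod 24 = 3 (since 83·24 = 1992).
(20 + 3) mod 24 = 23.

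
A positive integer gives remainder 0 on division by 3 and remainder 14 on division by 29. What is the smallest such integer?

Since 29·2 ≡ 1 (mod 3), take x = 14 + 29·((0−14)·2 mod 3) = 14 + 29·2 = 72.
Check: 72 mod 3 = 0, 72 mod 29 = 14.

72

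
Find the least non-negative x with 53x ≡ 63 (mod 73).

37

53⁻¹ ≡ 62 (mod 73) because 53·62 = 3286 = 45·73 + 1.
So x ≡ 62·63 = 3906 ≡ 37 (mod 73).
Check: 53·37 = 1961 = 26·73 + 63.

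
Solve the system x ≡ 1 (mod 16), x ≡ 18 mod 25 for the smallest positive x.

193

Since 25·9 ≡ 1 (mod 16), take x = 18 + 25·((1−18)·9 mod 16) = 18 + 25·7 = 193.
Check: 193 mod 16 = 1, 193 mod 25 = 18.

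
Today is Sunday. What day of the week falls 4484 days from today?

4484 − 640·7 = 4, so 4484 ≡ 4 (mod 7).
Sunday + 4 days → Thursday.

Thursday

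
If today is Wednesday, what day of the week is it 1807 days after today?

1807 = 258·7 + 1, so 1807 mod 7 = 1.
Wednesday + 1 day → Thursday.

Thursday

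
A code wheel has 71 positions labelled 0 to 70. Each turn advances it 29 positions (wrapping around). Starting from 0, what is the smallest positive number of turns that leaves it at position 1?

71 = 2·29 + 13
29 = 2·13 + 3
13 = 4·3 + 1
3 = 3·1 + 0
Back-substituting gives 29·49 ≡ 1 (mod 71).

49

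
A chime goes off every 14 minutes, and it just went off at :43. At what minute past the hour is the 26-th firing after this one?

47

26·14 = 364.
364 mod 60 = 4 (since 6·60 = 360).
(43 + 4) mod 60 = 47.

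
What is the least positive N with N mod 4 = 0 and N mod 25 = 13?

88

x ≡ 0 (mod 4) gives x ∈ {0, 4, 8, 12, 16, 20, 24, 28, …}.
The first of these with x mod 25 = 13 is 88.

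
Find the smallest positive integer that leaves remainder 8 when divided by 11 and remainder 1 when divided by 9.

Since 9·5 ≡ 1 (mod 11), take x = 1 + 9·((8−1)·5 mod 11) = 1 + 9·2 = 19.
Check: 19 mod 11 = 8, 19 mod 9 = 1.

19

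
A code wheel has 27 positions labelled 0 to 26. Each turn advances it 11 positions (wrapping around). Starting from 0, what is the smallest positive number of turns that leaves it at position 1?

11·5 = 55 = 2·27 + 1, so 11⁻¹ ≡ 5 (mod 27).

5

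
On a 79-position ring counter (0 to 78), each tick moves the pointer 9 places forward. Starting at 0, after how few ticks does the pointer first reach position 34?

74

The inverse of 9 mod 79 is 44 (since 9·44 = 396 ≡ 1).
Multiplying both sides by 44: x ≡ 44·34 = 1496 ≡ 74 (mod 79).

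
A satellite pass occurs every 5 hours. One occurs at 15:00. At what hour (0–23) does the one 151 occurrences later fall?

2

151·5 = 755.
Dividing 755 by 24 gives quotient 31 and remainder 11.
(15 + 11) mod 24 = 2.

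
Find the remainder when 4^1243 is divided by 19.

Successive squares of 4 mod 19: 4^1≡4, 4^2≡16, 4^4≡9, 4^8≡5, 4^16≡6, 4^32≡17, 4^64≡4, 4^128≡16, 4^256≡9, 4^512≡5, 4^1024≡6.
1243 = 1 + 2 + 8 + 16 + 64 + 128 + 1024, so 4^1243 ≡ 4·16·5·6·4·16·6 ≡ 4 (mod 19).

4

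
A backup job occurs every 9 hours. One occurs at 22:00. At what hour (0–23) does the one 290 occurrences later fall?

290·9 = 2610.
2610 = 108·24 + 18, so 2610 mod 24 = 18.
(22 + 18) mod 24 = 16.

16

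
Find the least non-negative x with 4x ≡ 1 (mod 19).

5

4⁻¹ ≡ 5 (mod 19) because 4·5 = 20 = 1·19 + 1.
So x ≡ 5·1 = 5 ≡ 5 (mod 19).
Check: 4·5 = 20 = 1·19 + 1.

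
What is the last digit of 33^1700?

Powers of 3 mod 10 repeat with period 4: 3, 9, 7, 1.
1700 leaves remainder 0 on division by 4, so 33^1700 ends in 1.

1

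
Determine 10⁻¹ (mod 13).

4

13 = 1·10 + 3
10 = 3·3 + 1
3 = 3·1 + 0
Back-substituting gives 10·4 ≡ 1 (mod 13).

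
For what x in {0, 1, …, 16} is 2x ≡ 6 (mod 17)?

3

The inverse of 2 mod 17 is 9 (since 2·9 = 18 ≡ 1).
Multiplying both sides by 9: x ≡ 9·6 = 54 ≡ 3 (mod 17).
Check: 2·3 = 6 = 0·17 + 6.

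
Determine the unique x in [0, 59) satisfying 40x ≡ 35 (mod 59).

23

The inverse of 40 mod 59 is 31 (since 40·31 = 1240 ≡ 1).
Multiplying both sides by 31: x ≡ 31·35 = 1085 ≡ 23 (mod 59).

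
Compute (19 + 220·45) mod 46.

220·45 = 9900.
9900 − 215·46 = 10, so 9900 ≡ 10 (mod 46).
(19 + 10) mod 46 = 29.

29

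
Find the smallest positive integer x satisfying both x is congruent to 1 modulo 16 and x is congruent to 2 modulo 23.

x ≡ 1 (mod 16) gives x ∈ {1, 17, 33, 49, 65, 81, 97, 113, …}.
The first of these with x mod 23 = 2 is 209.

209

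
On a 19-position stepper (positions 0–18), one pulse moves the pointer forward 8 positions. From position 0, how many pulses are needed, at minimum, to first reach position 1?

12

8·12 = 96 = 5·19 + 1, so 8⁻¹ ≡ 12 (mod 19).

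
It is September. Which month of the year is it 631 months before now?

631 = 52·12 + 7, so 631 mod 12 = 7.
September − 7 months → February.

February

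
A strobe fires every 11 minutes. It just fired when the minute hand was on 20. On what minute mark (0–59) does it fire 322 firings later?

322·11 = 3542.
3542 − 59·60 = 2, so 3542 ≡ 2 (mod 60).
(20 + 2) mod 60 = 22.

22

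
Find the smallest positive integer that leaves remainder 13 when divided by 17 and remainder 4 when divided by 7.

x ≡ 4 (mod 7) gives x ∈ {4, 11, 18, 25, 32, 39, 46, 53, …}.
The first of these with x mod 17 = 13 is 81.

81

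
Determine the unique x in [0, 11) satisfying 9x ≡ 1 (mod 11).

5

The inverse of 9 mod 11 is 5 (since 9·5 = 45 ≡ 1).
So x ≡ 5·1 = 5 ≡ 5 (mod 11).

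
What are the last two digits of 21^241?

21

Square-and-reduce mod 100: 21^1≡21, 21^2≡41, 21^4≡81, 21^8≡61, 21^16≡21, 21^32≡41, 21^64≡81, 21^128≡61.
241 = 1 + 16 + 32 + 64 + 128, so 21^241 ≡ 21·21·41·81·61 ≡ 21 (mod 100).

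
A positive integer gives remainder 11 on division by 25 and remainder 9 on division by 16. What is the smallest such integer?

361

x ≡ 9 (mod 16) gives x ∈ {9, 25, 41, 57, 73, 89, 105, 121, …}.
The first of these with x mod 25 = 11 is 361.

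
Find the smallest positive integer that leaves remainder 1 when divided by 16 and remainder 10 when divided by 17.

129

x ≡ 1 (mod 16) gives x ∈ {1, 17, 33, 49, 65, 81, 97, 113, …}.
The first of these with x mod 17 = 10 is 129.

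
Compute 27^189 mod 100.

87

By repeated squaring mod 100: 27^1≡27, 27^2≡29, 27^4≡41, 27^8≡81, 27^16≡61, 27^32≡21, 27^64≡41, 27^128≡81.
Since 189 = 1 + 4 + 8 + 16 + 32 + 128 in binary, 27^189 ≡ 27·41·81·61·21·81 ≡ 87 (mod 100).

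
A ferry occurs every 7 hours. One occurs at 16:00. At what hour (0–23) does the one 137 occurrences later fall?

15

137·7 = 959.
959 = 39·24 + 23, so 959 mod 24 = 23.
(16 + 23) mod 24 = 15.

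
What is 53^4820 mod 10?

Powers of 3 mod 10 repeat with period 4: 3, 9, 7, 1.
4820 leaves remainder 0 on division by 4, so 53^4820 ends in 1.

1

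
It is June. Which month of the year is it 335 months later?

May

Dividing 335 by 12 gives quotient 27 and remainder 11.
June + 11 months → May.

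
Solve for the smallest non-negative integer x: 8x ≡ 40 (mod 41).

The inverse of 8 mod 41 is 36 (since 8·36 = 288 ≡ 1).
So x ≡ 36·40 = 1440 ≡ 5 (mod 41).

5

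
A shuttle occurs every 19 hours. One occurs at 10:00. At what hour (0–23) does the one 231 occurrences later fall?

231·19 = 4389.
Dividing 4389 by 24 gives quotient 182 and remainder 21.
(10 + 21) mod 24 = 7.

7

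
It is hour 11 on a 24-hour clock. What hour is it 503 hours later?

503 mod 24 = 23 (since 20·24 = 480).
(11 + 23) mod 24 = 10.

10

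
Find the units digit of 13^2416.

The units digit of 13^n cycles with period 4: 3, 9, 7, 1, …
2416 mod 4 = 0, so the last digit matches 3^4 = 1.

1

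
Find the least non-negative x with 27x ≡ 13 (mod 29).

8

The inverse of 27 mod 29 is 14 (since 27·14 = 378 ≡ 1).
So x ≡ 14·13 = 182 ≡ 8 (mod 29).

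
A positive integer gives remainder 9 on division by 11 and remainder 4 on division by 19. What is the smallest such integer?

42

Since 19·7 ≡ 1 (mod 11), take x = 4 + 19·((9−4)·7 mod 11) = 4 + 19·2 = 42.
Check: 42 mod 11 = 9, 42 mod 19 = 4.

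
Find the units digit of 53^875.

7

Powers of 3 mod 10 repeat with period 4: 3, 9, 7, 1.
875 mod 4 = 3, so the last digit matches 3^3 = 7.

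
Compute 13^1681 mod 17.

13

Successive squares of 13 mod 17: 13^1≡13, 13^2≡16, 13^4≡1, 13^8≡1, 13^16≡1, 13^32≡1, 13^64≡1, 13^128≡1, 13^256≡1, 13^512≡1, 13^1024≡1.
Since 1681 = 1 + 16 + 128 + 512 + 1024 in binary, 13^1681 ≡ 13·1·1·1·1 ≡ 13 (mod 17).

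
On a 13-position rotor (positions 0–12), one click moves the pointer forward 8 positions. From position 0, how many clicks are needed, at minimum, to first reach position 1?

5

13 = 1·8 + 5
8 = 1·5 + 3
5 = 1·3 + 2
3 = 1·2 + 1
2 = 2·1 + 0
Back-substituting gives 8·5 ≡ 1 (mod 13).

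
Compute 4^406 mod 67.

By repeated squaring mod 67: 4^1≡4, 4^2≡16, 4^4≡55, 4^8≡10, 4^16≡33, 4^32≡17, 4^64≡21, 4^128≡39, 4^256≡47.
406 = 2 + 4 + 16 + 128 + 256, so 4^406 ≡ 16·55·33·39·47 ≡ 26 (mod 67).

26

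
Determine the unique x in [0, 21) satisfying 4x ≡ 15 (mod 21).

4⁻¹ ≡ 16 (mod 21) because 4·16 = 64 = 3·21 + 1.
So x ≡ 16·15 = 240 ≡ 9 (mod 21).

9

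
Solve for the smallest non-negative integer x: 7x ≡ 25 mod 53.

49

The inverse of 7 mod 53 is 38 (since 7·38 = 266 ≡ 1).
Multiplying both sides by 38: x ≡ 38·25 = 950 ≡ 49 (mod 53).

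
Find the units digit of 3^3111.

7

Powers of 3 mod 10 repeat with period 4: 3, 9, 7, 1.
3111 leaves remainder 3 on division by 4, so 3^3111 ends in 7.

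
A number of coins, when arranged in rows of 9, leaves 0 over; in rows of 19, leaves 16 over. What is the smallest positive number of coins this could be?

54

Since 19·1 ≡ 1 (mod 9), take x = 16 + 19·((0−16)·1 mod 9) = 16 + 19·2 = 54.
Check: 54 mod 9 = 0, 54 mod 19 = 16.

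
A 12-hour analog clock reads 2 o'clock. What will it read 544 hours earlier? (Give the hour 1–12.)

544 mod 12 = 4 (since 45·12 = 540).
2 − 4 → 10 on a 12-hour dial.

10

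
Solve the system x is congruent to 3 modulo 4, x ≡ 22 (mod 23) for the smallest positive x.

Since 23·3 ≡ 1 (mod 4), take x = 22 + 23·((3−22)·3 mod 4) = 22 + 23·3 = 91.
Check: 91 mod 4 = 3, 91 mod 23 = 22.

91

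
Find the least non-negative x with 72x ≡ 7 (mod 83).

22

72⁻¹ ≡ 15 (mod 83) because 72·15 = 1080 = 13·83 + 1.
Multiplying both sides by 15: x ≡ 15·7 = 105 ≡ 22 (mod 83).
Check: 72·22 = 1584 = 19·83 + 7.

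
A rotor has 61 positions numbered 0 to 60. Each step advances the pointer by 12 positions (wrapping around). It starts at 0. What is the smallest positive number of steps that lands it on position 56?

25

12⁻¹ ≡ 56 (mod 61) because 12·56 = 672 = 11·61 + 1.
So x ≡ 56·56 = 3136 ≡ 25 (mod 61).
Check: 12·25 = 300 = 4·61 + 56.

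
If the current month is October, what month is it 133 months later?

November

133 mod 12 = 1 (since 11·12 = 132).
October + 1 month → November.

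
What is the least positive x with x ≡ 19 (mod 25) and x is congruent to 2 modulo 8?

Since 8·22 ≡ 1 (mod 25), take x = 2 + 8·((19−2)·22 mod 25) = 2 + 8·24 = 194.
Check: 194 mod 25 = 19, 194 mod 8 = 2.

194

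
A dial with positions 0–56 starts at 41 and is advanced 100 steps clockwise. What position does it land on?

100 − 1·57 = 43, so 100 ≡ 43 (mod 57).
(41 + 43) mod 57 = 27.

27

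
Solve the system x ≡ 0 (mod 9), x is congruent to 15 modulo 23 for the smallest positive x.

153

Since 23·2 ≡ 1 (mod 9), take x = 15 + 23·((0−15)·2 mod 9) = 15 + 23·6 = 153.
Check: 153 mod 9 = 0, 153 mod 23 = 15.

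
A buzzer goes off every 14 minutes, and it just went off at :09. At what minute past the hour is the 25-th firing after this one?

25·14 = 350.
350 = 5·60 + 50, so 350 mod 60 = 50.
(9 + 50) mod 60 = 59.

59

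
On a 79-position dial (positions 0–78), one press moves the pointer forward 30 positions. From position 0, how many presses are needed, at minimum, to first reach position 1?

79 = 2·30 + 19
30 = 1·19 + 11
19 = 1·11 + 8
11 = 1·8 + 3
8 = 2·3 + 2
3 = 1·2 + 1
2 = 2·1 + 0
Back-substituting gives 30·29 ≡ 1 (mod 79).

29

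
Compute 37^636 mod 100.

41

Square-and-reduce mod 100: 37^1≡37, 37^2≡69, 37^4≡61, 37^8≡21, 37^16≡41, 37^32≡81, 37^64≡61, 37^128≡21, 37^256≡41, 37^512≡81.
636 = 4 + 8 + 16 + 32 + 64 + 512, so 37^636 ≡ 61·21·41·81·61·81 ≡ 41 (mod 100).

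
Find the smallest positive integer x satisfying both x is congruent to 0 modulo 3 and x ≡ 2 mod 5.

12

Since 5·2 ≡ 1 (mod 3), take x = 2 + 5·((0−2)·2 mod 3) = 2 + 5·2 = 12.
Check: 12 mod 3 = 0, 12 mod 5 = 2.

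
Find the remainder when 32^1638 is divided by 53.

52

Successive squares of 32 mod 53: 32^1≡32, 32^2≡17, 32^4≡24, 32^8≡46, 32^16≡49, 32^32≡16, 32^64≡44, 32^128≡28, 32^256≡42, 32^512≡15, 32^1024≡13.
Since 1638 = 2 + 4 + 32 + 64 + 512 + 1024 in binary, 32^1638 ≡ 17·24·16·44·15·13 ≡ 52 (mod 53).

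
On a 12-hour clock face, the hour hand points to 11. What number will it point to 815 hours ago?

12

Dividing 815 by 12 gives quotient 67 and remainder 11.
11 − 11 → 12 on a 12-hour dial.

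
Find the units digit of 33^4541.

3

Last digits of 3^n: 3, 9, 7, 1 (period 4).
4541 leaves remainder 1 on division by 4, so 33^4541 ends in 3.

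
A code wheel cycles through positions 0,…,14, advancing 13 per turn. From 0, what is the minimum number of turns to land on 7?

The inverse of 13 mod 15 is 7 (since 13·7 = 91 ≡ 1).
Multiplying both sides by 7: x ≡ 7·7 = 49 ≡ 4 (mod 15).

4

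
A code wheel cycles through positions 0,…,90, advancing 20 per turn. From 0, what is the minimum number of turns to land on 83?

The inverse of 20 mod 91 is 41 (since 20·41 = 820 ≡ 1).
So x ≡ 41·83 = 3403 ≡ 36 (mod 91).

36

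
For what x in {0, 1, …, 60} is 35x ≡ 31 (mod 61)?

35⁻¹ ≡ 7 (mod 61) because 35·7 = 245 = 4·61 + 1.
So x ≡ 7·31 = 217 ≡ 34 (mod 61).
Check: 35·34 = 1190 = 19·61 + 31.

34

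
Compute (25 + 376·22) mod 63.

44

376·22 = 8272.
8272 − 131·63 = 19, so 8272 ≡ 19 (mod 63).
(25 + 19) mod 63 = 44.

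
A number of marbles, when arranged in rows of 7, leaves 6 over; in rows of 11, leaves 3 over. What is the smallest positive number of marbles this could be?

x ≡ 6 (mod 7) gives x ∈ {6, 13, 20, 27, 34, 41, 48, 55, …}.
The first of these with x mod 11 = 3 is 69.

69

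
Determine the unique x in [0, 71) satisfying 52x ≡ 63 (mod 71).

49

52⁻¹ ≡ 56 (mod 71) because 52·56 = 2912 = 41·71 + 1.
Multiplying both sides by 56: x ≡ 56·63 = 3528 ≡ 49 (mod 71).
Check: 52·49 = 2548 = 35·71 + 63.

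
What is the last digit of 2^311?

8

Powers of 2 mod 10 repeat with period 4: 2, 4, 8, 6.
311 mod 4 = 3, so the last digit matches 2^3 = 8.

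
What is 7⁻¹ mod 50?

43

7·43 = 301 = 6·50 + 1, so 7⁻¹ ≡ 43 (mod 50).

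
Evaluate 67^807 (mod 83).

43

Successive squares of 67 mod 83: 67^1≡67, 67^2≡7, 67^4≡49, 67^8≡77, 67^16≡36, 67^32≡51, 67^64≡28, 67^128≡37, 67^256≡41, 67^512≡21.
807 = 1 + 2 + 4 + 32 + 256 + 512, so 67^807 ≡ 67·7·49·51·41·21 ≡ 43 (mod 83).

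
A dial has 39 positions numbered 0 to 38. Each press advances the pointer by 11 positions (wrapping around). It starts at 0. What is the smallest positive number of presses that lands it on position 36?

11⁻¹ ≡ 32 (mod 39) because 11·32 = 352 = 9·39 + 1.
So x ≡ 32·36 = 1152 ≡ 21 (mod 39).
Check: 11·21 = 231 = 5·39 + 36.

21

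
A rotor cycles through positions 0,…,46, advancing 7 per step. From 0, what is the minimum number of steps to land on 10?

35

7⁻¹ ≡ 27 (mod 47) because 7·27 = 189 = 4·47 + 1.
So x ≡ 27·10 = 270 ≡ 35 (mod 47).
Check: 7·35 = 245 = 5·47 + 10.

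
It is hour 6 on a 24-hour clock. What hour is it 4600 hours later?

4600 = 191·24 + 16, so 4600 mod 24 = 16.
(6 + 16) mod 24 = 22.

22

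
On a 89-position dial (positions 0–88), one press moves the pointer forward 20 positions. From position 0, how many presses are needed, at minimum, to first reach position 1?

49

20·49 = 980 = 11·89 + 1, so 20⁻¹ ≡ 49 (mod 89).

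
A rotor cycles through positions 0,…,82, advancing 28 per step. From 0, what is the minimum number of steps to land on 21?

63

28⁻¹ ≡ 3 (mod 83) because 28·3 = 84 = 1·83 + 1.
So x ≡ 3·21 = 63 ≡ 63 (mod 83).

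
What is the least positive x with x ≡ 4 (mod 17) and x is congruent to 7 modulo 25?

157

Since 25·15 ≡ 1 (mod 17), take x = 7 + 25·((4−7)·15 mod 17) = 7 + 25·6 = 157.
Check: 157 mod 17 = 4, 157 mod 25 = 7.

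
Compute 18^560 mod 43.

By repeated squaring mod 43: 18^1≡18, 18^2≡23, 18^4≡13, 18^8≡40, 18^16≡9, 18^32≡38, 18^64≡25, 18^128≡23, 18^256≡13, 18^512≡40.
560 = 16 + 32 + 512, so 18^560 ≡ 9·38·40 ≡ 6 (mod 43).

6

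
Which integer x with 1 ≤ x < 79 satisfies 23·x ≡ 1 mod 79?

55

23·55 = 1265 = 16·79 + 1, so 23⁻¹ ≡ 55 (mod 79).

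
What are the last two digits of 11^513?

31

By repeated squaring mod 100: 11^1≡11, 11^2≡21, 11^4≡41, 11^8≡81, 11^16≡61, 11^32≡21, 11^64≡41, 11^128≡81, 11^256≡61, 11^512≡21.
513 = 1 + 512, so 11^513 ≡ 11·21 ≡ 31 (mod 100).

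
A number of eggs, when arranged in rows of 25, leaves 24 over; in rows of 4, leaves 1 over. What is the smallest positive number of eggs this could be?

49

x ≡ 1 (mod 4) gives x ∈ {1, 5, 9, 13, 17, 21, 25, 29, …}.
The first of these with x mod 25 = 24 is 49.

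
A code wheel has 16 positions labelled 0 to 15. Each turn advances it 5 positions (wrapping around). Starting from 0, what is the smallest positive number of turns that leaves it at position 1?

13

16 = 3·5 + 1
5 = 5·1 + 0
Back-substituting gives 5·13 ≡ 1 (mod 16).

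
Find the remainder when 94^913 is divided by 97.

Square-and-reduce mod 97: 94^1≡94, 94^2≡9, 94^4≡81, 94^8≡62, 94^16≡61, 94^32≡35, 94^64≡61, 94^128≡35, 94^256≡61, 94^512≡35.
Since 913 = 1 + 16 + 128 + 256 + 512 in binary, 94^913 ≡ 94·61·35·61·35 ≡ 94 (mod 97).

94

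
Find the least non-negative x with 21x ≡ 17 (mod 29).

The inverse of 21 mod 29 is 18 (since 21·18 = 378 ≡ 1).
So x ≡ 18·17 = 306 ≡ 16 (mod 29).

16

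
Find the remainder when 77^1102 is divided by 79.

76

Successive squares of 77 mod 79: 77^1≡77, 77^2≡4, 77^4≡16, 77^8≡19, 77^16≡45, 77^32≡50, 77^64≡51, 77^128≡73, 77^256≡36, 77^512≡32, 77^1024≡76.
1102 = 2 + 4 + 8 + 64 + 1024, so 77^1102 ≡ 4·16·19·51·76 ≡ 76 (mod 79).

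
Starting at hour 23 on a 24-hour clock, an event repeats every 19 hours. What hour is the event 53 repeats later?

53·19 = 1007.
Dividing 1007 by 24 gives quotient 41 and remainder 23.
(23 + 23) mod 24 = 22.

22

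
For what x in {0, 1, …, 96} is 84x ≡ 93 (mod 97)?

84⁻¹ ≡ 82 (mod 97) because 84·82 = 6888 = 71·97 + 1.
Multiplying both sides by 82: x ≡ 82·93 = 7626 ≡ 60 (mod 97).
Check: 84·60 = 5040 = 51·97 + 93.

60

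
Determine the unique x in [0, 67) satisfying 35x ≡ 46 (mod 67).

53

35⁻¹ ≡ 23 (mod 67) because 35·23 = 805 = 12·67 + 1.
So x ≡ 23·46 = 1058 ≡ 53 (mod 67).
Check: 35·53 = 1855 = 27·67 + 46.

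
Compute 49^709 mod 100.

Successive squares of 49 mod 100: 49^1≡49, 49^2≡1, 49^4≡1, 49^8≡1, 49^16≡1, 49^32≡1, 49^64≡1, 49^128≡1, 49^256≡1, 49^512≡1.
709 = 1 + 4 + 64 + 128 + 512, so 49^709 ≡ 49·1·1·1·1 ≡ 49 (mod 100).

49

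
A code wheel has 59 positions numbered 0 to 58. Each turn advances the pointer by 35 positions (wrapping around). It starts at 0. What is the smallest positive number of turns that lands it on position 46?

3

The inverse of 35 mod 59 is 27 (since 35·27 = 945 ≡ 1).
So x ≡ 27·46 = 1242 ≡ 3 (mod 59).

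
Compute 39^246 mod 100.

61

Successive squares of 39 mod 100: 39^1≡39, 39^2≡21, 39^4≡41, 39^8≡81, 39^16≡61, 39^32≡21, 39^64≡41, 39^128≡81.
Since 246 = 2 + 4 + 16 + 32 + 64 + 128 in binary, 39^246 ≡ 21·41·61·21·41·81 ≡ 61 (mod 100).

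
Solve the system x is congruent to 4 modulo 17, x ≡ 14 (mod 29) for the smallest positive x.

x ≡ 4 (mod 17) gives x ∈ {4, 21, 38, 55, 72}.
The first of these with x mod 29 = 14 is 72.

72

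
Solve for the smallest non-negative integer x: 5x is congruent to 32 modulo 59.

5⁻¹ ≡ 12 (mod 59) because 5·12 = 60 = 1·59 + 1.
So x ≡ 12·32 = 384 ≡ 30 (mod 59).
Check: 5·30 = 150 = 2·59 + 32.

30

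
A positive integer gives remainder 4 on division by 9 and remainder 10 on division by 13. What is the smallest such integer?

x ≡ 4 (mod 9) gives x ∈ {4, 13, 22, 31, 40, 49}.
The first of these with x mod 13 = 10 is 49.

49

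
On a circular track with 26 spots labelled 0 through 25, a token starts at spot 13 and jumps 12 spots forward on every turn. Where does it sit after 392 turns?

11

392·12 = 4704.
Dividing 4704 by 26 gives quotient 180 and remainder 24.
(13 + 24) mod 26 = 11.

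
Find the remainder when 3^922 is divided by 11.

Square-and-reduce mod 11: 3^1≡3, 3^2≡9, 3^4≡4, 3^8≡5, 3^16≡3, 3^32≡9, 3^64≡4, 3^128≡5, 3^256≡3, 3^512≡9.
Since 922 = 2 + 8 + 16 + 128 + 256 + 512 in binary, 3^922 ≡ 9·5·3·5·3·9 ≡ 9 (mod 11).

9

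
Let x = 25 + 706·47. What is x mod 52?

31

706·47 = 33182.
33182 − 638·52 = 6, so 33182 ≡ 6 (mod 52).
(25 + 6) mod 52 = 31.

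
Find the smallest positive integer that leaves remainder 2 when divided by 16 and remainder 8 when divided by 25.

x ≡ 2 (mod 16) gives x ∈ {2, 18, 34, 50, 66, 82, 98, 114, …}.
The first of these with x mod 25 = 8 is 258.

258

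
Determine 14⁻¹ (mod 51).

14·11 = 154 = 3·51 + 1, so 14⁻¹ ≡ 11 (mod 51).

11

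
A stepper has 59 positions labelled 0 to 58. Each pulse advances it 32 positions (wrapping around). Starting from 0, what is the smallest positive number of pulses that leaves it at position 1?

32·24 = 768 = 13·59 + 1, so 32⁻¹ ≡ 24 (mod 59).

24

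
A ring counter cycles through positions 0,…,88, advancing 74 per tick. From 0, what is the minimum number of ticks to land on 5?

74⁻¹ ≡ 83 (mod 89) because 74·83 = 6142 = 69·89 + 1.
Multiplying both sides by 83: x ≡ 83·5 = 415 ≡ 59 (mod 89).
Check: 74·59 = 4366 = 49·89 + 5.

59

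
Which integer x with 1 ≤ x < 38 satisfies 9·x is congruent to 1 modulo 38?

17

38 = 4·9 + 2
9 = 4·2 + 1
2 = 2·1 + 0
Back-substituting gives 9·17 ≡ 1 (mod 38).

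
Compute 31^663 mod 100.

Square-and-reduce mod 100: 31^1≡31, 31^2≡61, 31^4≡21, 31^8≡41, 31^16≡81, 31^32≡61, 31^64≡21, 31^128≡41, 31^256≡81, 31^512≡61.
Since 663 = 1 + 2 + 4 + 16 + 128 + 512 in binary, 31^663 ≡ 31·61·21·81·41·61 ≡ 91 (mod 100).

91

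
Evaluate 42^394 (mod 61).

By repeated squaring mod 61: 42^1≡42, 42^2≡56, 42^4≡25, 42^8≡15, 42^16≡42, 42^32≡56, 42^64≡25, 42^128≡15, 42^256≡42.
Since 394 = 2 + 8 + 128 + 256 in binary, 42^394 ≡ 56·15·15·42 ≡ 25 (mod 61).

25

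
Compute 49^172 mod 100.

1

By repeated squaring mod 100: 49^1≡49, 49^2≡1, 49^4≡1, 49^8≡1, 49^16≡1, 49^32≡1, 49^64≡1, 49^128≡1.
Since 172 = 4 + 8 + 32 + 128 in binary, 49^172 ≡ 1·1·1·1 ≡ 1 (mod 100).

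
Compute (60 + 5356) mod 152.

5356 − 35·152 = 36, so 5356 ≡ 36 (mod 152).
(60 + 36) mod 152 = 96.

96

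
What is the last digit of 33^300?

Powers of 3 mod 10 repeat with period 4: 3, 9, 7, 1.
300 mod 4 = 0, so the last digit matches 3^4 = 1.

1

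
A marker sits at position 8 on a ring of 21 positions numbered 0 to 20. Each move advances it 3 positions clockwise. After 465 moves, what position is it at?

465·3 = 1395.
1395 = 66·21 + 9, so 1395 mod 21 = 9.
(8 + 9) mod 21 = 17.

17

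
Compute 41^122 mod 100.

81

Successive squares of 41 mod 100: 41^1≡41, 41^2≡81, 41^4≡61, 41^8≡21, 41^16≡41, 41^32≡81, 41^64≡61.
122 = 2 + 8 + 16 + 32 + 64, so 41^122 ≡ 81·21·41·81·61 ≡ 81 (mod 100).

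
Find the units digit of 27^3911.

3

The units digit of 27^n cycles with period 4: 7, 9, 3, 1, …
3911 leaves remainder 3 on division by 4, so 27^3911 ends in 3.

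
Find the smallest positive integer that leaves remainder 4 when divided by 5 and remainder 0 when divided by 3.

x ≡ 0 (mod 3) gives x ∈ {0, 3, 6, 9}.
The first of these with x mod 5 = 4 is 9.

9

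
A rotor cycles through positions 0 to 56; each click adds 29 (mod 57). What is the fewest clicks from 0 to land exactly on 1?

29·2 = 58 = 1·57 + 1, so 29⁻¹ ≡ 2 (mod 57).

2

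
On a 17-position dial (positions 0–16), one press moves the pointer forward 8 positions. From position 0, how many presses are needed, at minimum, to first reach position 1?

8·15 = 120 = 7·17 + 1, so 8⁻¹ ≡ 15 (mod 17).

15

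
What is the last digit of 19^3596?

Last digits of 9^n: 9, 1 (period 2).
3596 leaves remainder 0 on division by 2, so 19^3596 ends in 1.

1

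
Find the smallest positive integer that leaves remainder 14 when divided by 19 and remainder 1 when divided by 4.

x ≡ 1 (mod 4) gives x ∈ {1, 5, 9, 13, 17, 21, 25, 29, …}.
The first of these with x mod 19 = 14 is 33.

33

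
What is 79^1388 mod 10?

1

Last digits of 9^n: 9, 1 (period 2).
1388 mod 2 = 0, so the last digit matches 9^2 = 1.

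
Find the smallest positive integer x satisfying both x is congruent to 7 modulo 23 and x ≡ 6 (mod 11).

Since 11·21 ≡ 1 (mod 23), take x = 6 + 11·((7−6)·21 mod 23) = 6 + 11·21 = 237.
Check: 237 mod 23 = 7, 237 mod 11 = 6.

237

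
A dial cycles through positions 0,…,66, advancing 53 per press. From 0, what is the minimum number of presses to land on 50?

53⁻¹ ≡ 43 (mod 67) because 53·43 = 2279 = 34·67 + 1.
So x ≡ 43·50 = 2150 ≡ 6 (mod 67).

6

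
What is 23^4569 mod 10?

Powers of 3 mod 10 repeat with period 4: 3, 9, 7, 1.
4569 leaves remainder 1 on division by 4, so 23^4569 ends in 3.

3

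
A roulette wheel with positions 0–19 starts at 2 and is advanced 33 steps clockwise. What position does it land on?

33 − 1·20 = 13, so 33 ≡ 13 (mod 20).
(2 + 13) mod 20 = 15.

15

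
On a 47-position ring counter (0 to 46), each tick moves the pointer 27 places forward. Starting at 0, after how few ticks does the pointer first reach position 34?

3

27⁻¹ ≡ 7 (mod 47) because 27·7 = 189 = 4·47 + 1.
Multiplying both sides by 7: x ≡ 7·34 = 238 ≡ 3 (mod 47).
Check: 27·3 = 81 = 1·47 + 34.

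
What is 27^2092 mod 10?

The units digit of 27^n cycles with period 4: 7, 9, 3, 1, …
2092 leaves remainder 0 on division by 4, so 27^2092 ends in 1.

1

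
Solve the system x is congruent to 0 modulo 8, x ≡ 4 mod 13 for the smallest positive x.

x ≡ 0 (mod 8) gives x ∈ {0, 8, 16, 24, 32, 40, 48, 56}.
The first of these with x mod 13 = 4 is 56.

56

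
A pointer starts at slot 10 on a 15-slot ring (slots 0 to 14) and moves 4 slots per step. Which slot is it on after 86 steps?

86·4 = 344.
344 = 22·15 + 14, so 344 mod 15 = 14.
(10 + 14) mod 15 = 9.

9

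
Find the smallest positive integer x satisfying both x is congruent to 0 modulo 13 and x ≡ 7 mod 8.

Since 8·5 ≡ 1 (mod 13), take x = 7 + 8·((0−7)·5 mod 13) = 7 + 8·4 = 39.
Check: 39 mod 13 = 0, 39 mod 8 = 7.

39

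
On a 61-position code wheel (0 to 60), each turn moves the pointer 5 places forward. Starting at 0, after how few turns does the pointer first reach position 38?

The inverse of 5 mod 61 is 49 (since 5·49 = 245 ≡ 1).
Multiplying both sides by 49: x ≡ 49·38 = 1862 ≡ 32 (mod 61).

32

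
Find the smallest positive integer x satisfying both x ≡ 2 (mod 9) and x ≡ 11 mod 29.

11

x ≡ 2 (mod 9) gives x ∈ {2, 11}.
The first of these with x mod 29 = 11 is 11.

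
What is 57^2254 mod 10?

9

Last digits of 7^n: 7, 9, 3, 1 (period 4).
2254 mod 4 = 2, so the last digit matches 7^2 = 9.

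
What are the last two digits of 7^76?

By repeated squaring mod 100: 7^1≡7, 7^2≡49, 7^4≡1, 7^8≡1, 7^16≡1, 7^32≡1, 7^64≡1.
76 = 4 + 8 + 64, so 7^76 ≡ 1·1·1 ≡ 1 (mod 100).

01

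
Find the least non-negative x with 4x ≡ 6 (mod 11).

7

The inverse of 4 mod 11 is 3 (since 4·3 = 12 ≡ 1).
So x ≡ 3·6 = 18 ≡ 7 (mod 11).
Check: 4·7 = 28 = 2·11 + 6.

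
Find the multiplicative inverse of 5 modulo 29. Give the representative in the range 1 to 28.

6

29 = 5·5 + 4
5 = 1·4 + 1
4 = 4·1 + 0
Back-substituting gives 5·6 ≡ 1 (mod 29).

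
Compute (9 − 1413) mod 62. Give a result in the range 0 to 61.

1413 = 22·62 + 49, so 1413 mod 62 = 49.
(9 − 49) mod 62 = 22.

22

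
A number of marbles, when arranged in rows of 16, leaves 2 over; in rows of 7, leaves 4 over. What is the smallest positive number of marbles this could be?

18

x ≡ 4 (mod 7) gives x ∈ {4, 11, 18}.
The first of these with x mod 16 = 2 is 18.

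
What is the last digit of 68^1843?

2

Last digits of 8^n: 8, 4, 2, 6 (period 4).
1843 mod 4 = 3, so the last digit matches 8^3 = 2.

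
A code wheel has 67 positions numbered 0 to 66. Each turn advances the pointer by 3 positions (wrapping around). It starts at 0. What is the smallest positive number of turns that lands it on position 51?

17

The inverse of 3 mod 67 is 45 (since 3·45 = 135 ≡ 1).
Multiplying both sides by 45: x ≡ 45·51 = 2295 ≡ 17 (mod 67).
Check: 3·17 = 51 = 0·67 + 51.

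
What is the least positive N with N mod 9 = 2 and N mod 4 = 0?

20

x ≡ 0 (mod 4) gives x ∈ {0, 4, 8, 12, 16, 20}.
The first of these with x mod 9 = 2 is 20.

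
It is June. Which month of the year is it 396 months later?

396 mod 12 = 0 (since 33·12 = 396).
June + 0 months → June.

June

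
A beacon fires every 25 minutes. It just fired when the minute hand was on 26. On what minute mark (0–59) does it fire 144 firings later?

144·25 = 3600.
3600 = 60·60 + 0, so 3600 mod 60 = 0.
(26 + 0) mod 60 = 26.

26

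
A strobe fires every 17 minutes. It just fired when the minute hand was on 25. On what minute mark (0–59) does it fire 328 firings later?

328·17 = 5576.
5576 = 92·60 + 56, so 5576 mod 60 = 56.
(25 + 56) mod 60 = 21.

21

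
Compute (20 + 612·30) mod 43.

612·30 = 18360.
18360 mod 43 = 42 (since 426·43 = 18318).
(20 + 42) mod 43 = 19.

19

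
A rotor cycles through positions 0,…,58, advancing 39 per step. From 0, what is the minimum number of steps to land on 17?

The inverse of 39 mod 59 is 56 (since 39·56 = 2184 ≡ 1).
So x ≡ 56·17 = 952 ≡ 8 (mod 59).
Check: 39·8 = 312 = 5·59 + 17.

8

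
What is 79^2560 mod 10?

1

The units digit of 79^n cycles with period 2: 9, 1, …
2560 leaves remainder 0 on division by 2, so 79^2560 ends in 1.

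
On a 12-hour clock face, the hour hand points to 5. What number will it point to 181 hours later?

6

181 mod 12 = 1 (since 15·12 = 180).
5 + 1 → 6 on a 12-hour dial.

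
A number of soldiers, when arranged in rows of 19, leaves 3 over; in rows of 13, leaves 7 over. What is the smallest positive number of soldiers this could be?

98

x ≡ 7 (mod 13) gives x ∈ {7, 20, 33, 46, 59, 72, 85, 98}.
The first of these with x mod 19 = 3 is 98.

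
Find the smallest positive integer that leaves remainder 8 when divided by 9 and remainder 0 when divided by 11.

44

Since 11·5 ≡ 1 (mod 9), take x = 0 + 11·((8−0)·5 mod 9) = 0 + 11·4 = 44.
Check: 44 mod 9 = 8, 44 mod 11 = 0.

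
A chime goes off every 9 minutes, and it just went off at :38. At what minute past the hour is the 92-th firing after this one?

26

92·9 = 828.
828 mod 60 = 48 (since 13·60 = 780).
(38 + 48) mod 60 = 26.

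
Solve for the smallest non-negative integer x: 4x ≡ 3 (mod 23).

4⁻¹ ≡ 6 (mod 23) because 4·6 = 24 = 1·23 + 1.
So x ≡ 6·3 = 18 ≡ 18 (mod 23).

18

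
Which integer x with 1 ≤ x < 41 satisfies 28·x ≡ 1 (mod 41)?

28·22 = 616 = 15·41 + 1, so 28⁻¹ ≡ 22 (mod 41).

22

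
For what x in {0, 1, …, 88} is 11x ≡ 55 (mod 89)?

5

The inverse of 11 mod 89 is 81 (since 11·81 = 891 ≡ 1).
So x ≡ 81·55 = 4455 ≡ 5 (mod 89).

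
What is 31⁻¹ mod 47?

44

31·44 = 1364 = 29·47 + 1, so 31⁻¹ ≡ 44 (mod 47).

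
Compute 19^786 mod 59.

15

Square-and-reduce mod 59: 19^1≡19, 19^2≡7, 19^4≡49, 19^8≡41, 19^16≡29, 19^32≡15, 19^64≡48, 19^128≡3, 19^256≡9, 19^512≡22.
Since 786 = 2 + 16 + 256 + 512 in binary, 19^786 ≡ 7·29·9·22 ≡ 15 (mod 59).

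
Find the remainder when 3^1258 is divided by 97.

Successive squares of 3 mod 97: 3^1≡3, 3^2≡9, 3^4≡81, 3^8≡62, 3^16≡61, 3^32≡35, 3^64≡61, 3^128≡35, 3^256≡61, 3^512≡35, 3^1024≡61.
Since 1258 = 2 + 8 + 32 + 64 + 128 + 1024 in binary, 3^1258 ≡ 9·62·35·61·35·61 ≡ 73 (mod 97).

73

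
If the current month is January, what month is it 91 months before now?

91 = 7·12 + 7, so 91 mod 12 = 7.
January − 7 months → June.

June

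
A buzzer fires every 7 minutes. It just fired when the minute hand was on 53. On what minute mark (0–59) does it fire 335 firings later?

58

335·7 = 2345.
2345 = 39·60 + 5, so 2345 mod 60 = 5.
(53 + 5) mod 60 = 58.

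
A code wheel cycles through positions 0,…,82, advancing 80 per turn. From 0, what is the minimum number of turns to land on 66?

80⁻¹ ≡ 55 (mod 83) because 80·55 = 4400 = 53·83 + 1.
So x ≡ 55·66 = 3630 ≡ 61 (mod 83).

61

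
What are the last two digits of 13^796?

41

Successive squares of 13 mod 100: 13^1≡13, 13^2≡69, 13^4≡61, 13^8≡21, 13^16≡41, 13^32≡81, 13^64≡61, 13^128≡21, 13^256≡41, 13^512≡81.
Since 796 = 4 + 8 + 16 + 256 + 512 in binary, 13^796 ≡ 61·21·41·41·81 ≡ 41 (mod 100).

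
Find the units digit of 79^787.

9

Powers of 9 mod 10 repeat with period 2: 9, 1.
787 mod 2 = 1, so the last digit matches 9^1 = 9.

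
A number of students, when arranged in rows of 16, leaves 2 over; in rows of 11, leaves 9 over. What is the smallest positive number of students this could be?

x ≡ 9 (mod 11) gives x ∈ {9, 20, 31, 42, 53, 64, 75, 86, …}.
The first of these with x mod 16 = 2 is 130.

130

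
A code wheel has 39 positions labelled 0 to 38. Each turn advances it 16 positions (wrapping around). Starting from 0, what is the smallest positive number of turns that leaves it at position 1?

39 = 2·16 + 7
16 = 2·7 + 2
7 = 3·2 + 1
2 = 2·1 + 0
Back-substituting gives 16·22 ≡ 1 (mod 39).

22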